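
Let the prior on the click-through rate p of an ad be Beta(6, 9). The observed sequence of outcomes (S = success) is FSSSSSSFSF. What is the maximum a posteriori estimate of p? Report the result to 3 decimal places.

Prior: Beta(6, 9).
Data: 7 successes in 10 trials (from the sequence). The binomial likelihood contributes p^7(1−p)^3, so the posterior is Beta(6+7, 9+3) = Beta(13, 12).
For Beta(a, b) with a, b > 1 the mode is (a−1)/(a+b−2) = 12/23 ≈ 0.522.

p̂_MAP = 0.522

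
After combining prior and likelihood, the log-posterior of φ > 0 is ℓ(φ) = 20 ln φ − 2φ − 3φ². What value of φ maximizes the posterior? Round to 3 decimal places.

ℓ'(φ) = 20/φ − 2 − 6φ. Setting this to zero and multiplying by φ: 6φ² + 2φ − 20 = 0.
φ = (−2 + √(2² + 4·6·20)) / (2·6) = (−2 + √484) / 12 = (−2 + 22)/12 = 5/3.
ℓ''(φ) = −20/φ² − 6 < 0, confirming a maximum.

φ̂_MAP = 1.667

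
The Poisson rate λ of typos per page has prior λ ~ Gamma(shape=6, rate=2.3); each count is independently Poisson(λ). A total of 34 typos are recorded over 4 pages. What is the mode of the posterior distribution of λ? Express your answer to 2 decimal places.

Σxᵢ = 34, n = 4.
Posterior ∝ λ^5e^(−2.3λ) · λ^34e^(−4λ) = λ^39e^(−6.3λ), i.e. Gamma(shape=40, rate=6.3).
The mode of a Gamma(a, b) with a ≥ 1 (shape–rate) is (a−1)/b = 39/6.3 ≈ 6.19.

λ̂_MAP = 6.19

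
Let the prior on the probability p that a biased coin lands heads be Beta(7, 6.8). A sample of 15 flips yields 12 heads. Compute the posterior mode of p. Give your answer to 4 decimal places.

Prior: Beta(7, 6.8).
Data: 12 successes in 15 trials. The binomial likelihood contributes p^12(1−p)^3, so the posterior is Beta(7+12, 6.8+3) = Beta(19, 9.8).
For Beta(a, b) with a, b > 1 the mode is (a−1)/(a+b−2) = 18/26.8 ≈ 0.6716.

p̂_MAP = 0.6716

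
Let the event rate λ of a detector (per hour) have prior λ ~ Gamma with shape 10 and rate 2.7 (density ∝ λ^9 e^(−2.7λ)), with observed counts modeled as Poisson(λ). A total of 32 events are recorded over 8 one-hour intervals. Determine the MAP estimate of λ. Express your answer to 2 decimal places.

λ̂_MAP = 3.83

Σxᵢ = 32, n = 8.
Posterior ∝ λ^9e^(−2.7λ) · λ^32e^(−8λ) = λ^41e^(−10.7λ), i.e. Gamma(shape=42, rate=10.7).
The mode of a Gamma(a, b) with a ≥ 1 (shape–rate) is (a−1)/b = 41/10.7 ≈ 3.83.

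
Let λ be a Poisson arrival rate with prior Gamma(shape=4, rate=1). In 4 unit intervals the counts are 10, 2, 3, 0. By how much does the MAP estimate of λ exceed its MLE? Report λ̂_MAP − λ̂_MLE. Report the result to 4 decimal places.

Σxᵢ = 15. Posterior is Gamma(19, 5); MAP = (19−1)/5 = 18/5 ≈ 3.60000.
MLE = x̄ = 15/4 ≈ 3.75000.
Difference = 18/5 − 15/4 = -3/20 ≈ -0.1500.

MAP − MLE = -0.1500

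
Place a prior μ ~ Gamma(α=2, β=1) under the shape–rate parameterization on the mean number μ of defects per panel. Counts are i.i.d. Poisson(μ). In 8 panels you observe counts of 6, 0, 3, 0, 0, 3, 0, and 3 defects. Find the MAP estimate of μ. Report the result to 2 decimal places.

μ̂_MAP = 1.78

Σxᵢ = 6+0+3+0+0+3+0+3 = 15, with n = 8.
Posterior ∝ μe^(−1μ) · μ^15e^(−8μ) = μ^16e^(−9μ), i.e. Gamma(shape=17, rate=9).
The mode of a Gamma(a, b) with a ≥ 1 (shape–rate) is (a−1)/b = 16/9 ≈ 1.78.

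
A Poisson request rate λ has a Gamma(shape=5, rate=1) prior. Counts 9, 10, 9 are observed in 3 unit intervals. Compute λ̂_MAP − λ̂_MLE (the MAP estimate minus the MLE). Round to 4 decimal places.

MAP − MLE = -1.3333

Σxᵢ = 28. Posterior is Gamma(33, 4); MAP = (33−1)/4 = 32/4 ≈ 8.00000.
MLE = x̄ = 28/3 ≈ 9.33333.
Difference = 32/4 − 28/3 = -4/3 ≈ -1.3333.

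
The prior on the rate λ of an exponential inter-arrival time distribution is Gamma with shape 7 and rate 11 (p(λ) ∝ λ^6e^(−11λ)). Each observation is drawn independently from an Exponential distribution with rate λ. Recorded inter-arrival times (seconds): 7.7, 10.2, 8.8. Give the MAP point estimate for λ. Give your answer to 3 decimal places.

λ̂_MAP = 0.239

The Exponential(rate=λ) likelihood is ∝ λ^n e^(−λΣtᵢ). Here n = 3 and Σtᵢ = 7.7 + 10.2 + 8.8 = 26.7.
Posterior ∝ λ^6e^(−11λ) · λ^3e^(−26.7λ) = λ^9e^(−37.7λ), i.e. Gamma(10, 37.7).
Mode = (a−1)/b = 9/37.7 ≈ 0.239.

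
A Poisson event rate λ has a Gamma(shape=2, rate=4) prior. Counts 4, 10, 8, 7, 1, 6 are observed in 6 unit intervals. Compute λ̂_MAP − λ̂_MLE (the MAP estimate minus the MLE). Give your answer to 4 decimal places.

Σxᵢ = 36. Posterior is Gamma(38, 10); MAP = (38−1)/10 = 37/10 ≈ 3.70000.
MLE = x̄ = 36/6 ≈ 6.00000.
Difference = 37/10 − 36/6 = -23/10 ≈ -2.3000.

MAP − MLE = -2.3000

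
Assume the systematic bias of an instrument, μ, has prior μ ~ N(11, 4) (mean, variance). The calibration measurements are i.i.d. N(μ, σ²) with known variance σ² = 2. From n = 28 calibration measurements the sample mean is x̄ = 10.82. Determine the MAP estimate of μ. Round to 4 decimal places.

μ̂_MAP = 10.8232

n = 28, x̄ = 10.82.
For a Normal prior and Normal likelihood with known variance, the posterior is Normal; its mode equals its mean, the precision-weighted average.
Prior precision 1/σ₀² = 1/4 = 0.25; data precision n/σ² = 28/2 = 14.
μ̂ = (0.25·11 + 14·10.82) / (0.25 + 14) = 154.23/14.25 = 5141/475 ≈ 10.8232.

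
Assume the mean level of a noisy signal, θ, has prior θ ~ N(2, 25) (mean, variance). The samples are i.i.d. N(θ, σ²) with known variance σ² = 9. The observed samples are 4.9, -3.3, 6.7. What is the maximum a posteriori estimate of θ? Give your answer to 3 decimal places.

θ̂_MAP = 2.685

n = 3; x̄ = (4.9 + (-3.3) + 6.7)/3 = 8.3/3 = 83/30 ≈ 2.7667.
For a Normal prior and Normal likelihood with known variance, the posterior is Normal; its mode equals its mean, the precision-weighted average.
Prior precision 1/σ₀² = 1/25 = 0.04; data precision n/σ² = 3/9 = 1/3.
θ̂ = (0.04·2 + (1/3)·(83/30)) / (0.04 + 1/3) = (451/450)/(28/75) = 451/168 ≈ 2.685.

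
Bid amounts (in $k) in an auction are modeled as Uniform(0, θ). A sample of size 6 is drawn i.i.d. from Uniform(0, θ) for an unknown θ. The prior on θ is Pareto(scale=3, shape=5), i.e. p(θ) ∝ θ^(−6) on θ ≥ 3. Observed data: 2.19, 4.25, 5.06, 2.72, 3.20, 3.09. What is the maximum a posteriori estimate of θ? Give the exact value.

The Uniform(0, θ) likelihood is θ^(−n) for θ ≥ max(xᵢ), zero otherwise. Here max(xᵢ) = 5.06.
Posterior ∝ θ^(−6) · θ^(−6) = θ^(−12) on θ ≥ max(3, 5.06) = 5.06.
This density is strictly decreasing in θ, so the posterior mode lies at the lower boundary of the support.

θ̂_MAP = 5.06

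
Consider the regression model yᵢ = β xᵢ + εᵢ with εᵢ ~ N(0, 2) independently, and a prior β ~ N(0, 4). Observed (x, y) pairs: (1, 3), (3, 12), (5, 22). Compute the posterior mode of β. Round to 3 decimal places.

β̂_MAP = 4.197

log p(β | y) = −Σ(yᵢ − βxᵢ)²/(2·2) − β²/(2·4) + const.
Setting the derivative to zero: Σxᵢ(yᵢ − βxᵢ)/2 − β/4 = 0, so β = Σxᵢyᵢ / (Σxᵢ² + σ²/τ²).
Σxᵢyᵢ = 1·3 + 3·12 + 5·22 = 149; Σxᵢ² = 35; σ²/τ² = 0.5.
β̂_MAP = 149 / (35 + 0.5) = 149/35.5 ≈ 4.197.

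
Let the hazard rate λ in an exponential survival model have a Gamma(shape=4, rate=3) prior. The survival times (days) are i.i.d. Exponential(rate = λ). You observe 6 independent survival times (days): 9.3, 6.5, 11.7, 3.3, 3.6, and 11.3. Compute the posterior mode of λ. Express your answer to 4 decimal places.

The Exponential(rate=λ) likelihood is ∝ λ^n e^(−λΣtᵢ). Here n = 6 and Σtᵢ = 9.3 + 6.5 + 11.7 + 3.3 + 3.6 + 11.3 = 45.7.
Posterior ∝ λ^3e^(−3λ) · λ^6e^(−45.7λ) = λ^9e^(−48.7λ), i.e. Gamma(10, 48.7).
Mode = (a−1)/b = 9/48.7 ≈ 0.1848.

λ̂_MAP = 0.1848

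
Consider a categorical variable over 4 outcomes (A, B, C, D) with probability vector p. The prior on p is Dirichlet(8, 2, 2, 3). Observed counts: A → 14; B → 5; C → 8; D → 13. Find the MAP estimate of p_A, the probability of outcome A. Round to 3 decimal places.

The posterior is Dirichlet(αᵢ + nᵢ) = Dirichlet(22, 7, 10, 16).
For a Dirichlet(a₁,…,a_K) with all aᵢ > 1, the mode has j-th component (aⱼ − 1)/(Σaᵢ − K).
Here Σaᵢ = 55 and K = 4, so p_A = (22 − 1)/(55 − 4) = 21/51 ≈ 0.412.

MAP estimate of p_A = 0.412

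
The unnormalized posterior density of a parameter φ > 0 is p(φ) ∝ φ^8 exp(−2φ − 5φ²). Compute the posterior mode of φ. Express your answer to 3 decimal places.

ℓ'(φ) = 8/φ − 2 − 10φ. Setting this to zero and multiplying by φ: 10φ² + 2φ − 8 = 0.
φ = (−2 + √(2² + 4·10·8)) / (2·10) = (−2 + √324) / 20 = (−2 + 18)/20 = 4/5.
ℓ''(φ) = −8/φ² − 10 < 0, confirming a maximum.

φ̂_MAP = 0.800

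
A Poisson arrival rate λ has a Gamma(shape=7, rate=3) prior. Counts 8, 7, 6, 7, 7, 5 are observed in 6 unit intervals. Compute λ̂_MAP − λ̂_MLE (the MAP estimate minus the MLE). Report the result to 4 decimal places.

Σxᵢ = 40. Posterior is Gamma(47, 9); MAP = (47−1)/9 = 46/9 ≈ 5.11111.
MLE = x̄ = 40/6 ≈ 6.66667.
Difference = 46/9 − 40/6 = -14/9 ≈ -1.5556.

MAP − MLE = -1.5556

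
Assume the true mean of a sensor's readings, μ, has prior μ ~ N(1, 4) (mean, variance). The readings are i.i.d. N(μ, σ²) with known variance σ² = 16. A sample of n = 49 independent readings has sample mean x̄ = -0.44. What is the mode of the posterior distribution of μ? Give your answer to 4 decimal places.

μ̂_MAP = -0.3313

n = 49, x̄ = -0.44.
For a Normal prior and Normal likelihood with known variance, the posterior is Normal; its mode equals its mean, the precision-weighted average.
Prior precision 1/σ₀² = 1/4 = 0.25; data precision n/σ² = 49/16 = 3.0625.
μ̂ = (0.25·1 + 3.0625·(-0.44)) / (0.25 + 3.0625) = (-1.0975)/3.3125 = -439/1325 ≈ -0.3313.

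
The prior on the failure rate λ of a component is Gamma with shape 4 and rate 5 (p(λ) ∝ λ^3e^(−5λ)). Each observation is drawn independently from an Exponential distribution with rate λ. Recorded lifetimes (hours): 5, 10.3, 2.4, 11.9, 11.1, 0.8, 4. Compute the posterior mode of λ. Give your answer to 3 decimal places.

The Exponential(rate=λ) likelihood is ∝ λ^n e^(−λΣtᵢ). Here n = 7 and Σtᵢ = 5 + 10.3 + 2.4 + 11.9 + 11.1 + 0.8 + 4 = 45.5.
Posterior ∝ λ^3e^(−5λ) · λ^7e^(−45.5λ) = λ^10e^(−50.5λ), i.e. Gamma(11, 50.5).
Mode = (a−1)/b = 10/50.5 ≈ 0.198.

λ̂_MAP = 0.198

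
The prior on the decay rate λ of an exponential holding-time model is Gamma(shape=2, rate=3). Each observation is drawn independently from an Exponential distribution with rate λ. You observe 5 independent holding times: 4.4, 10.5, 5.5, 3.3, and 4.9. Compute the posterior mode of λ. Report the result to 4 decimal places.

λ̂_MAP = 0.1899

The Exponential(rate=λ) likelihood is ∝ λ^n e^(−λΣtᵢ). Here n = 5 and Σtᵢ = 4.4 + 10.5 + 5.5 + 3.3 + 4.9 = 28.6.
Posterior ∝ λe^(−3λ) · λ^5e^(−28.6λ) = λ^6e^(−31.6λ), i.e. Gamma(7, 31.6).
Mode = (a−1)/b = 6/31.6 ≈ 0.1899.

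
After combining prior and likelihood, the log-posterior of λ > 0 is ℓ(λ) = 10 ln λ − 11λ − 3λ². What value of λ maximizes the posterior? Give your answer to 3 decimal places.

ℓ'(λ) = 10/λ − 11 − 6λ. Setting this to zero and multiplying by λ: 6λ² + 11λ − 10 = 0.
λ = (−11 + √(11² + 4·6·10)) / (2·6) = (−11 + √361) / 12 = (−11 + 19)/12 = 2/3.
ℓ''(λ) = −10/λ² − 6 < 0, confirming a maximum.

λ̂_MAP = 0.667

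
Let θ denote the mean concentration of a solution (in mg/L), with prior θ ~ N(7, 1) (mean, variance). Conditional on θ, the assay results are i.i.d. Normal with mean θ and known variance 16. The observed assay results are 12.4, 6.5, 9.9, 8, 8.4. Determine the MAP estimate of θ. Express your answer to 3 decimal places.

n = 5; x̄ = (12.4 + 6.5 + 9.9 + 8 + 8.4)/5 = 45.2/5 = 9.04.
For a Normal prior and Normal likelihood with known variance, the posterior is Normal; its mode equals its mean, the precision-weighted average.
Prior precision 1/σ₀² = 1/1 = 1; data precision n/σ² = 5/16 = 0.3125.
θ̂ = (1·7 + 0.3125·9.04) / (1 + 0.3125) = 9.825/1.3125 = 262/35 ≈ 7.486.

θ̂_MAP = 7.486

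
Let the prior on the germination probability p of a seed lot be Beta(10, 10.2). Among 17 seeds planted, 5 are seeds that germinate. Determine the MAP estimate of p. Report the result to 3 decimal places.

p̂_MAP = 0.398

Prior: Beta(10, 10.2).
Data: 5 successes in 17 trials. The binomial likelihood contributes p^5(1−p)^12, so the posterior is Beta(10+5, 10.2+12) = Beta(15, 22.2).
For Beta(a, b) with a, b > 1 the mode is (a−1)/(a+b−2) = 14/35.2 ≈ 0.398.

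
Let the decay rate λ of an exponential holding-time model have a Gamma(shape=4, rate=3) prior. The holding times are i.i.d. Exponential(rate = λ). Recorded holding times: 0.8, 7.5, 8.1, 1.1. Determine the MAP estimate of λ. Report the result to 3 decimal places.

The Exponential(rate=λ) likelihood is ∝ λ^n e^(−λΣtᵢ). Here n = 4 and Σtᵢ = 0.8 + 7.5 + 8.1 + 1.1 = 17.5.
Posterior ∝ λ^3e^(−3λ) · λ^4e^(−17.5λ) = λ^7e^(−20.5λ), i.e. Gamma(8, 20.5).
Mode = (a−1)/b = 7/20.5 ≈ 0.341.

λ̂_MAP = 0.341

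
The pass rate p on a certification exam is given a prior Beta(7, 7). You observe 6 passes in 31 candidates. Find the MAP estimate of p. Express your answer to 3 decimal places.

p̂_MAP = 0.279

Prior: Beta(7, 7).
Data: 6 successes in 31 trials. The binomial likelihood contributes p^6(1−p)^25, so the posterior is Beta(7+6, 7+25) = Beta(13, 32).
For Beta(a, b) with a, b > 1 the mode is (a−1)/(a+b−2) = 12/43 ≈ 0.279.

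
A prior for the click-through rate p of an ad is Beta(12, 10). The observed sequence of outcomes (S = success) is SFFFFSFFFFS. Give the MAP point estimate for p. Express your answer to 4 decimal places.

p̂_MAP = 0.4516

Prior: Beta(12, 10).
Data: 3 successes in 11 trials (from the sequence). The binomial likelihood contributes p^3(1−p)^8, so the posterior is Beta(12+3, 10+8) = Beta(15, 18).
For Beta(a, b) with a, b > 1 the mode is (a−1)/(a+b−2) = 14/31 ≈ 0.4516.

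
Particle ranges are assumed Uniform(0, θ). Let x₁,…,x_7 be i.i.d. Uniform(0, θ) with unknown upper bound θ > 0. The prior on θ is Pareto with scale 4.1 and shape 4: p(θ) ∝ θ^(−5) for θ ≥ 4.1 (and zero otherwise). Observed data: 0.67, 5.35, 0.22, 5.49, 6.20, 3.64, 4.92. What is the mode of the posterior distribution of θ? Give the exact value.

θ̂_MAP = 6.20

The Uniform(0, θ) likelihood is θ^(−n) for θ ≥ max(xᵢ), zero otherwise. Here max(xᵢ) = 6.20.
Posterior ∝ θ^(−5) · θ^(−7) = θ^(−12) on θ ≥ max(4.1, 6.20) = 6.20.
This density is strictly decreasing in θ, so the posterior mode lies at the lower boundary of the support.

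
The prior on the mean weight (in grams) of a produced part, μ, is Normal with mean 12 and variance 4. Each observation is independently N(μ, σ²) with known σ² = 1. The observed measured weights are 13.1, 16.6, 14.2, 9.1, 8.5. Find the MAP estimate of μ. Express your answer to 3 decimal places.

n = 5; x̄ = (13.1 + 16.6 + 14.2 + 9.1 + 8.5)/5 = 61.5/5 = 12.3.
For a Normal prior and Normal likelihood with known variance, the posterior is Normal; its mode equals its mean, the precision-weighted average.
Prior precision 1/σ₀² = 1/4 = 0.25; data precision n/σ² = 5/1 = 5.
μ̂ = (0.25·12 + 5·12.3) / (0.25 + 5) = 64.5/5.25 = 86/7 ≈ 12.286.

μ̂_MAP = 12.286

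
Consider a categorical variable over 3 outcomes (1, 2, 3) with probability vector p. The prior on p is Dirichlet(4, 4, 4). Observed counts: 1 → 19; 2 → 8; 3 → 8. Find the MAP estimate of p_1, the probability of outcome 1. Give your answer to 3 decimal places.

MAP estimate: 0.500

The posterior is Dirichlet(αᵢ + nᵢ) = Dirichlet(23, 12, 12).
For a Dirichlet(a₁,…,a_K) with all aᵢ > 1, the mode has j-th component (aⱼ − 1)/(Σaᵢ − K).
Here Σaᵢ = 47 and K = 3, so p_1 = (23 − 1)/(47 − 3) = 22/44 ≈ 0.500.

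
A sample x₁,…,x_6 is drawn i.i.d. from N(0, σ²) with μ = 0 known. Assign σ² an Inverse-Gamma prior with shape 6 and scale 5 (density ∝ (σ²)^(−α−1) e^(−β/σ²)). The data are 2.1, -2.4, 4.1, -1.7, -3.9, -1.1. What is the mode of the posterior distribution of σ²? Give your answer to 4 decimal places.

σ̂²_MAP = 2.8145

Sum of squared deviations about the known mean: SS = (2.1−0)² + (-2.4−0)² + (4.1−0)² + (-1.7−0)² + (-3.9−0)² + (-1.1−0)² = 46.29.
The Normal likelihood contributes (σ²)^(−n/2) exp(−SS/(2σ²)), so the posterior is Inverse-Gamma(α + n/2, β + SS/2) = Inverse-Gamma(9, 28.145).
The mode of Inverse-Gamma(a, b) is b/(a+1) = 28.145/10 ≈ 2.8145.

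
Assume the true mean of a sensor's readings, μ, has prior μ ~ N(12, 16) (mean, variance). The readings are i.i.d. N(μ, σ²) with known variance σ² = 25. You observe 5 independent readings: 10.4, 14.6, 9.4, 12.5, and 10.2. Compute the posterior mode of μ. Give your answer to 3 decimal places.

μ̂_MAP = 11.558

n = 5; x̄ = (10.4 + 14.6 + 9.4 + 12.5 + 10.2)/5 = 57.1/5 = 11.42.
For a Normal prior and Normal likelihood with known variance, the posterior is Normal; its mode equals its mean, the precision-weighted average.
Prior precision 1/σ₀² = 1/16 = 0.0625; data precision n/σ² = 5/25 = 0.2.
μ̂ = (0.0625·12 + 0.2·11.42) / (0.0625 + 0.2) = 3.034/0.2625 = 6068/525 ≈ 11.558.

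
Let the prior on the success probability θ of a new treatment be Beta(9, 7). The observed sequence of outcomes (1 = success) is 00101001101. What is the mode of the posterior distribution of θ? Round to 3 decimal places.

θ̂_MAP = 0.520

Prior: Beta(9, 7).
Data: 5 successes in 11 trials (from the sequence). The binomial likelihood contributes θ^5(1−θ)^6, so the posterior is Beta(9+5, 7+6) = Beta(14, 13).
For Beta(a, b) with a, b > 1 the mode is (a−1)/(a+b−2) = 13/25 ≈ 0.520.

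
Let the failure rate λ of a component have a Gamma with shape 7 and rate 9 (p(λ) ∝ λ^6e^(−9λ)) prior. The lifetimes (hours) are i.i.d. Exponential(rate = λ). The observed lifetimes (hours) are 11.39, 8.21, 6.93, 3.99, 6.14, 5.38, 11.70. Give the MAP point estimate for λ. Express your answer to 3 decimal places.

The Exponential(rate=λ) likelihood is ∝ λ^n e^(−λΣtᵢ). Here n = 7 and Σtᵢ = 11.39 + 8.21 + 6.93 + 3.99 + 6.14 + 5.38 + 11.70 = 53.74.
Posterior ∝ λ^6e^(−9λ) · λ^7e^(−53.74λ) = λ^13e^(−62.74λ), i.e. Gamma(14, 62.74).
Mode = (a−1)/b = 13/62.74 ≈ 0.207.

λ̂_MAP = 0.207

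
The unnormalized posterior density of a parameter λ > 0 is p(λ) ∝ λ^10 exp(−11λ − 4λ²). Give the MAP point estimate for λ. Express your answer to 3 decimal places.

ℓ'(λ) = 10/λ − 11 − 8λ. Setting this to zero and multiplying by λ: 8λ² + 11λ − 10 = 0.
λ = (−11 + √(11² + 4·8·10)) / (2·8) = (−11 + √441) / 16 = (−11 + 21)/16 = 5/8.
ℓ''(λ) = −10/λ² − 8 < 0, confirming a maximum.

λ̂_MAP = 0.625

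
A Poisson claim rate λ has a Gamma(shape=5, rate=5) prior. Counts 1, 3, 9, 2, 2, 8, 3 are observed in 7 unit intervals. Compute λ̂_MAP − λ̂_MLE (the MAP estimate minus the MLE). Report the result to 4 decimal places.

Σxᵢ = 28. Posterior is Gamma(33, 12); MAP = (33−1)/12 = 32/12 ≈ 2.66667.
MLE = x̄ = 28/7 ≈ 4.00000.
Difference = 32/12 − 28/7 = -4/3 ≈ -1.3333.

MAP − MLE = -1.3333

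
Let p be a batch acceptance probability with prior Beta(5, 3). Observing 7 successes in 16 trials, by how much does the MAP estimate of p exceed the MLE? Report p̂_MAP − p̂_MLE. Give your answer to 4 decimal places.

MAP − MLE = 0.0625

Posterior is Beta(12, 12); MAP = (12−1)/(24−2) = 11/22 ≈ 0.50000.
MLE ignores the prior: p̂_MLE = k/n = 7/16 ≈ 0.43750.
Difference = 11/22 − 7/16 = 1/16 ≈ 0.0625.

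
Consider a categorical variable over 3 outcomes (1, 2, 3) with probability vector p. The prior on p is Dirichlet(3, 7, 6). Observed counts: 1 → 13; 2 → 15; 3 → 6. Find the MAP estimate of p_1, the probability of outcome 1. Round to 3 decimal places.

The posterior is Dirichlet(αᵢ + nᵢ) = Dirichlet(16, 22, 12).
For a Dirichlet(a₁,…,a_K) with all aᵢ > 1, the mode has j-th component (aⱼ − 1)/(Σaᵢ − K).
Here Σaᵢ = 50 and K = 3, so p_1 = (16 − 1)/(50 − 3) = 15/47 ≈ 0.319.

MAP estimate: 0.319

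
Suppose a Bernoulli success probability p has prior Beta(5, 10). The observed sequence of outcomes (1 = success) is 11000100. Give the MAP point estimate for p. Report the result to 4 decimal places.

p̂_MAP = 0.3333

Prior: Beta(5, 10).
Data: 3 successes in 8 trials (from the sequence). The binomial likelihood contributes p^3(1−p)^5, so the posterior is Beta(5+3, 10+5) = Beta(8, 15).
For Beta(a, b) with a, b > 1 the mode is (a−1)/(a+b−2) = 7/21 ≈ 0.3333.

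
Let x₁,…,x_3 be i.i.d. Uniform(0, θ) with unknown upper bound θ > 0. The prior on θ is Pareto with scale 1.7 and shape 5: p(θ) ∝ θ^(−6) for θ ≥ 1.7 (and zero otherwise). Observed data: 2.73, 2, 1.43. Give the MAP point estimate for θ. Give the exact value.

The Uniform(0, θ) likelihood is θ^(−n) for θ ≥ max(xᵢ), zero otherwise. Here max(xᵢ) = 2.73.
Posterior ∝ θ^(−6) · θ^(−3) = θ^(−9) on θ ≥ max(1.7, 2.73) = 2.73.
This density is strictly decreasing in θ, so the posterior mode lies at the lower boundary of the support.

θ̂_MAP = 2.73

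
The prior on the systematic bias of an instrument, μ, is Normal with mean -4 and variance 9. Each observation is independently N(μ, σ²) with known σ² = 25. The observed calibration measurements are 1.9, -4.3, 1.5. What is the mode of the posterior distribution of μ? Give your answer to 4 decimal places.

n = 3; x̄ = (1.9 + (-4.3) + 1.5)/3 = -0.9/3 = -0.3.
For a Normal prior and Normal likelihood with known variance, the posterior is Normal; its mode equals its mean, the precision-weighted average.
Prior precision 1/σ₀² = 1/9; data precision n/σ² = 3/25 = 0.12.
μ̂ = ((1/9)·(-4) + 0.12·(-0.3)) / (1/9 + 0.12) = (-1081/2250)/(52/225) = -1081/520 ≈ -2.0788.

μ̂_MAP = -2.0788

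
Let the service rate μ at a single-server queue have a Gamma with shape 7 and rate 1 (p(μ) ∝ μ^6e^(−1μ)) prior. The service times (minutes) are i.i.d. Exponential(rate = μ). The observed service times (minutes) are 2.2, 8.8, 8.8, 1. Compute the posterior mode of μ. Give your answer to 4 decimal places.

μ̂_MAP = 0.4587

The Exponential(rate=μ) likelihood is ∝ μ^n e^(−μΣtᵢ). Here n = 4 and Σtᵢ = 2.2 + 8.8 + 8.8 + 1 = 20.8.
Posterior ∝ μ^6e^(−1μ) · μ^4e^(−20.8μ) = μ^10e^(−21.8μ), i.e. Gamma(11, 21.8).
Mode = (a−1)/b = 10/21.8 ≈ 0.4587.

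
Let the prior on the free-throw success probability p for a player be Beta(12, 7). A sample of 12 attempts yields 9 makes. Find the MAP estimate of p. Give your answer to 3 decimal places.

p̂_MAP = 0.690

Prior: Beta(12, 7).
Data: 9 successes in 12 trials. The binomial likelihood contributes p^9(1−p)^3, so the posterior is Beta(12+9, 7+3) = Beta(21, 10).
For Beta(a, b) with a, b > 1 the mode is (a−1)/(a+b−2) = 20/29 ≈ 0.690.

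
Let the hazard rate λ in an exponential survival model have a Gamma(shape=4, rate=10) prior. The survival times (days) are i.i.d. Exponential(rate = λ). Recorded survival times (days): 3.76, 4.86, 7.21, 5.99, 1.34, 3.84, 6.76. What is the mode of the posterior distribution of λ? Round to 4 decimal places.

The Exponential(rate=λ) likelihood is ∝ λ^n e^(−λΣtᵢ). Here n = 7 and Σtᵢ = 3.76 + 4.86 + 7.21 + 5.99 + 1.34 + 3.84 + 6.76 = 33.76.
Posterior ∝ λ^3e^(−10λ) · λ^7e^(−33.76λ) = λ^10e^(−43.76λ), i.e. Gamma(11, 43.76).
Mode = (a−1)/b = 10/43.76 ≈ 0.2285.

λ̂_MAP = 0.2285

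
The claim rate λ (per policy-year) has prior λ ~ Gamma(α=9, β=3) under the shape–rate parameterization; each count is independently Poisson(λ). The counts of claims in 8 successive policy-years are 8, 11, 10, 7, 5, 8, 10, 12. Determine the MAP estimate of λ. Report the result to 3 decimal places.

Σxᵢ = 8+11+10+7+5+8+10+12 = 71, with n = 8.
Posterior ∝ λ^8e^(−3λ) · λ^71e^(−8λ) = λ^79e^(−11λ), i.e. Gamma(shape=80, rate=11).
The mode of a Gamma(a, b) with a ≥ 1 (shape–rate) is (a−1)/b = 79/11 ≈ 7.182.

λ̂_MAP = 7.182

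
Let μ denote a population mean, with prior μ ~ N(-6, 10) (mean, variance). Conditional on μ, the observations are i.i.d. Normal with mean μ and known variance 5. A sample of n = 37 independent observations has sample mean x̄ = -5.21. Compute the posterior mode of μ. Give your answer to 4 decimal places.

n = 37, x̄ = -5.21.
For a Normal prior and Normal likelihood with known variance, the posterior is Normal; its mode equals its mean, the precision-weighted average.
Prior precision 1/σ₀² = 1/10 = 0.1; data precision n/σ² = 37/5 = 7.4.
μ̂ = (0.1·(-6) + 7.4·(-5.21)) / (0.1 + 7.4) = (-39.154)/7.5 = -19577/3750 ≈ -5.2205.

μ̂_MAP = -5.2205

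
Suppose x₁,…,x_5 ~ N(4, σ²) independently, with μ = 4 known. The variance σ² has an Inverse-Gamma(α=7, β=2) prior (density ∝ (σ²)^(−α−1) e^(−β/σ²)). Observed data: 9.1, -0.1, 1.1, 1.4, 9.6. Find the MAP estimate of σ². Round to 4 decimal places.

Sum of squared deviations about the known mean: SS = (9.1−4)² + (-0.1−4)² + (1.1−4)² + (1.4−4)² + (9.6−4)² = 89.35.
The Normal likelihood contributes (σ²)^(−n/2) exp(−SS/(2σ²)), so the posterior is Inverse-Gamma(α + n/2, β + SS/2) = Inverse-Gamma(9.5, 46.675).
The mode of Inverse-Gamma(a, b) is b/(a+1) = 46.675/10.5 ≈ 4.4452.

σ̂²_MAP = 4.4452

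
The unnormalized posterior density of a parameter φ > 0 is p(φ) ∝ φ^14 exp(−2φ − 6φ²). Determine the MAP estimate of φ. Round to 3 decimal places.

φ̂_MAP = 1.000

ℓ'(φ) = 14/φ − 2 − 12φ. Setting this to zero and multiplying by φ: 12φ² + 2φ − 14 = 0.
φ = (−2 + √(2² + 4·12·14)) / (2·12) = (−2 + √676) / 24 = (−2 + 26)/24 = 1.
ℓ''(φ) = −14/φ² − 12 < 0, confirming a maximum.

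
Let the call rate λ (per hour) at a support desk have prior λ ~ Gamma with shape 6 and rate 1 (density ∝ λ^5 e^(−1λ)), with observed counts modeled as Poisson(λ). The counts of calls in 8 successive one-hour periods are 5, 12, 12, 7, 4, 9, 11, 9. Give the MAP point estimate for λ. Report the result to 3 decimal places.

Σxᵢ = 5+12+12+7+4+9+11+9 = 69, with n = 8.
Posterior ∝ λ^5e^(−1λ) · λ^69e^(−8λ) = λ^74e^(−9λ), i.e. Gamma(shape=75, rate=9).
The mode of a Gamma(a, b) with a ≥ 1 (shape–rate) is (a−1)/b = 74/9 ≈ 8.222.

λ̂_MAP = 8.222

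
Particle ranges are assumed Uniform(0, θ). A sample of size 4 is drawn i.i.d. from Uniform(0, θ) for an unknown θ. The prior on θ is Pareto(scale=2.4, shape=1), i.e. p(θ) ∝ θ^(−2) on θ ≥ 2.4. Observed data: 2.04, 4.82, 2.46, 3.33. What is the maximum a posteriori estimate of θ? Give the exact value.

The Uniform(0, θ) likelihood is θ^(−n) for θ ≥ max(xᵢ), zero otherwise. Here max(xᵢ) = 4.82.
Posterior ∝ θ^(−2) · θ^(−4) = θ^(−6) on θ ≥ max(2.4, 4.82) = 4.82.
This density is strictly decreasing in θ, so the posterior mode lies at the lower boundary of the support.

θ̂_MAP = 4.82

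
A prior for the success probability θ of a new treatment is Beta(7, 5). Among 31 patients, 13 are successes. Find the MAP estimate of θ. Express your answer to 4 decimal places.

θ̂_MAP = 0.4634

Prior: Beta(7, 5).
Data: 13 successes in 31 trials. The binomial likelihood contributes θ^13(1−θ)^18, so the posterior is Beta(7+13, 5+18) = Beta(20, 23).
For Beta(a, b) with a, b > 1 the mode is (a−1)/(a+b−2) = 19/41 ≈ 0.4634.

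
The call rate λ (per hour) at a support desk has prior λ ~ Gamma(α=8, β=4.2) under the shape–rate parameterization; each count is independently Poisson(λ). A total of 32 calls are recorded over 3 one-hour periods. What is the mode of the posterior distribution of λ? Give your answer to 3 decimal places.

Σxᵢ = 32, n = 3.
Posterior ∝ λ^7e^(−4.2λ) · λ^32e^(−3λ) = λ^39e^(−7.2λ), i.e. Gamma(shape=40, rate=7.2).
The mode of a Gamma(a, b) with a ≥ 1 (shape–rate) is (a−1)/b = 39/7.2 ≈ 5.417.

λ̂_MAP = 5.417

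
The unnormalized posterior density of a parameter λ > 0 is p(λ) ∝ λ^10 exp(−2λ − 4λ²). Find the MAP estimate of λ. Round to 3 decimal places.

λ̂_MAP = 1.000

ℓ'(λ) = 10/λ − 2 − 8λ. Setting this to zero and multiplying by λ: 8λ² + 2λ − 10 = 0.
λ = (−2 + √(2² + 4·8·10)) / (2·8) = (−2 + √324) / 16 = (−2 + 18)/16 = 1.
ℓ''(λ) = −10/λ² − 8 < 0, confirming a maximum.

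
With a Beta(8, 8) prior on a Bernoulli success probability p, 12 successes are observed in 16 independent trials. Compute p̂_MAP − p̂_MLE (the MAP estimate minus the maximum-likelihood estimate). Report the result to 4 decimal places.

MAP − MLE = -0.1167

Posterior is Beta(20, 12); MAP = (20−1)/(32−2) = 19/30 ≈ 0.63333.
MLE ignores the prior: p̂_MLE = k/n = 12/16 ≈ 0.75000.
Difference = 19/30 − 12/16 = -7/60 ≈ -0.1167.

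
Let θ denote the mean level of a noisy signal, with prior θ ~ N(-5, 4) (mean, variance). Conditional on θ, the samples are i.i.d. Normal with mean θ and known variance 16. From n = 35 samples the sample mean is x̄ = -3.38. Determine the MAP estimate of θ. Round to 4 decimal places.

n = 35, x̄ = -3.38.
For a Normal prior and Normal likelihood with known variance, the posterior is Normal; its mode equals its mean, the precision-weighted average.
Prior precision 1/σ₀² = 1/4 = 0.25; data precision n/σ² = 35/16 = 2.1875.
θ̂ = (0.25·(-5) + 2.1875·(-3.38)) / (0.25 + 2.1875) = (-8.64375)/2.4375 = -461/130 ≈ -3.5462.

θ̂_MAP = -3.5462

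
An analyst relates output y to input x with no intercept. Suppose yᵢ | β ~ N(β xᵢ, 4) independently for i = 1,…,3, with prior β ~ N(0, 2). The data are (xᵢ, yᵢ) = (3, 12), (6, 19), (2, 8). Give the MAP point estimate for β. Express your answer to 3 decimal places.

log p(β | y) = −Σ(yᵢ − βxᵢ)²/(2·4) − β²/(2·2) + const.
Setting the derivative to zero: Σxᵢ(yᵢ − βxᵢ)/4 − β/2 = 0, so β = Σxᵢyᵢ / (Σxᵢ² + σ²/τ²).
Σxᵢyᵢ = 3·12 + 6·19 + 2·8 = 166; Σxᵢ² = 49; σ²/τ² = 2.
β̂_MAP = 166 / (49 + 2) = 166/51 ≈ 3.255.

β̂_MAP = 3.255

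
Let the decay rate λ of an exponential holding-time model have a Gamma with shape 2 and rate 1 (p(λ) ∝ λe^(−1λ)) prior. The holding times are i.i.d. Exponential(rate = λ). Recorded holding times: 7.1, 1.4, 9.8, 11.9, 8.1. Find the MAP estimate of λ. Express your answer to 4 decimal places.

The Exponential(rate=λ) likelihood is ∝ λ^n e^(−λΣtᵢ). Here n = 5 and Σtᵢ = 7.1 + 1.4 + 9.8 + 11.9 + 8.1 = 38.3.
Posterior ∝ λe^(−1λ) · λ^5e^(−38.3λ) = λ^6e^(−39.3λ), i.e. Gamma(7, 39.3).
Mode = (a−1)/b = 6/39.3 ≈ 0.1527.

λ̂_MAP = 0.1527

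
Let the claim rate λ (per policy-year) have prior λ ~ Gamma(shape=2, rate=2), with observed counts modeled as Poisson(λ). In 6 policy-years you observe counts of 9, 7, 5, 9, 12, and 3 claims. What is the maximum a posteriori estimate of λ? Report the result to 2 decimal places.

λ̂_MAP = 5.75

Σxᵢ = 9+7+5+9+12+3 = 45, with n = 6.
Posterior ∝ λe^(−2λ) · λ^45e^(−6λ) = λ^46e^(−8λ), i.e. Gamma(shape=47, rate=8).
The mode of a Gamma(a, b) with a ≥ 1 (shape–rate) is (a−1)/b = 46/8 ≈ 5.75.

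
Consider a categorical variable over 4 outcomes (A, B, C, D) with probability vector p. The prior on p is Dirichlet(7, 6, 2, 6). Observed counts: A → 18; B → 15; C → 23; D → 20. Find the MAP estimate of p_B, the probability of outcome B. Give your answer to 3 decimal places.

The posterior is Dirichlet(αᵢ + nᵢ) = Dirichlet(25, 21, 25, 26).
For a Dirichlet(a₁,…,a_K) with all aᵢ > 1, the mode has j-th component (aⱼ − 1)/(Σaᵢ − K).
Here Σaᵢ = 97 and K = 4, so p_B = (21 − 1)/(97 − 4) = 20/93 ≈ 0.215.

MAP estimate of p_B = 0.215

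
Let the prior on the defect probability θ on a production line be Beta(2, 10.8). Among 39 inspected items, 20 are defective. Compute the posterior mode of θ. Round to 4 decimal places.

θ̂_MAP = 0.4217

Prior: Beta(2, 10.8).
Data: 20 successes in 39 trials. The binomial likelihood contributes θ^20(1−θ)^19, so the posterior is Beta(2+20, 10.8+19) = Beta(22, 29.8).
For Beta(a, b) with a, b > 1 the mode is (a−1)/(a+b−2) = 21/49.8 ≈ 0.4217.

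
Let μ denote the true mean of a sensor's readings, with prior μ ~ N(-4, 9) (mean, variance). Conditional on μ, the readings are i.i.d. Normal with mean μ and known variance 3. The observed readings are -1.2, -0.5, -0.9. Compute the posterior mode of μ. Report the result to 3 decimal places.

n = 3; x̄ = ((-1.2) + (-0.5) + (-0.9))/3 = -2.6/3 = -13/15 ≈ -0.8667.
For a Normal prior and Normal likelihood with known variance, the posterior is Normal; its mode equals its mean, the precision-weighted average.
Prior precision 1/σ₀² = 1/9; data precision n/σ² = 3/3 = 1.
μ̂ = ((1/9)·(-4) + 1·(-13/15)) / (1/9 + 1) = (-59/45)/(10/9) = -1.180.

μ̂_MAP = -1.180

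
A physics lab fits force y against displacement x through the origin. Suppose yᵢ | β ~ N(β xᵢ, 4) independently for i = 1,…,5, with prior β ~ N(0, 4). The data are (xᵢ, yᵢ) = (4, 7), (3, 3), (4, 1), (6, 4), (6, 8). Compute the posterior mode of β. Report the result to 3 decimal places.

log p(β | y) = −Σ(yᵢ − βxᵢ)²/(2·4) − β²/(2·4) + const.
Setting the derivative to zero: Σxᵢ(yᵢ − βxᵢ)/4 − β/4 = 0, so β = Σxᵢyᵢ / (Σxᵢ² + σ²/τ²).
Σxᵢyᵢ = 4·7 + 3·3 + 4·1 + 6·4 + 6·8 = 113; Σxᵢ² = 113; σ²/τ² = 1.
β̂_MAP = 113 / (113 + 1) = 113/114 ≈ 0.991.

β̂_MAP = 0.991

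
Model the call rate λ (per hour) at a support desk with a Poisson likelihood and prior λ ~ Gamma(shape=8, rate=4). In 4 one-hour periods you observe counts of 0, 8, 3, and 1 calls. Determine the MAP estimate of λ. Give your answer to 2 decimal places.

λ̂_MAP = 2.38

Σxᵢ = 0+8+3+1 = 12, with n = 4.
Posterior ∝ λ^7e^(−4λ) · λ^12e^(−4λ) = λ^19e^(−8λ), i.e. Gamma(shape=20, rate=8).
The mode of a Gamma(a, b) with a ≥ 1 (shape–rate) is (a−1)/b = 19/8 ≈ 2.38.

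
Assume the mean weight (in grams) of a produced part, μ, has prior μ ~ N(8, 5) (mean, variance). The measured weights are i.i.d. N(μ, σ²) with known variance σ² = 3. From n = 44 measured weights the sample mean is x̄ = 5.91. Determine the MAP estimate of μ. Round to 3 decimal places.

μ̂_MAP = 5.938

n = 44, x̄ = 5.91.
For a Normal prior and Normal likelihood with known variance, the posterior is Normal; its mode equals its mean, the precision-weighted average.
Prior precision 1/σ₀² = 1/5 = 0.2; data precision n/σ² = 44/3.
μ̂ = (0.2·8 + (44/3)·5.91) / (0.2 + 44/3) = 88.28/(223/15) = 6621/1115 ≈ 5.938.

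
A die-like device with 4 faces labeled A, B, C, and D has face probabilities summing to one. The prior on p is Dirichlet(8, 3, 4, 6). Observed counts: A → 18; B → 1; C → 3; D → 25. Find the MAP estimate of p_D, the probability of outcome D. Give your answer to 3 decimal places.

The posterior is Dirichlet(αᵢ + nᵢ) = Dirichlet(26, 4, 7, 31).
For a Dirichlet(a₁,…,a_K) with all aᵢ > 1, the mode has j-th component (aⱼ − 1)/(Σaᵢ − K).
Here Σaᵢ = 68 and K = 4, so p_D = (31 − 1)/(68 − 4) = 30/64 ≈ 0.469.

MAP estimate of p_D = 0.469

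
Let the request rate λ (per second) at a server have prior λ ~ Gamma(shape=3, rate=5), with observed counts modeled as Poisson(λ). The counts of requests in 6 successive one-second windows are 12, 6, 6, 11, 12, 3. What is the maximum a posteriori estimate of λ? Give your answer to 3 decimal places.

λ̂_MAP = 4.727

Σxᵢ = 12+6+6+11+12+3 = 50, with n = 6.
Posterior ∝ λ^2e^(−5λ) · λ^50e^(−6λ) = λ^52e^(−11λ), i.e. Gamma(shape=53, rate=11).
The mode of a Gamma(a, b) with a ≥ 1 (shape–rate) is (a−1)/b = 52/11 ≈ 4.727.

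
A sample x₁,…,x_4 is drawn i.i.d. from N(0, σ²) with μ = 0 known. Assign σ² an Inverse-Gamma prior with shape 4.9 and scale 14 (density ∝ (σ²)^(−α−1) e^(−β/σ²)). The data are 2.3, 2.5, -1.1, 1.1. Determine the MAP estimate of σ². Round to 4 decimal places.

σ̂²_MAP = 2.6557

Sum of squared deviations about the known mean: SS = (2.3−0)² + (2.5−0)² + (-1.1−0)² + (1.1−0)² = 13.96.
The Normal likelihood contributes (σ²)^(−n/2) exp(−SS/(2σ²)), so the posterior is Inverse-Gamma(α + n/2, β + SS/2) = Inverse-Gamma(6.9, 20.98).
The mode of Inverse-Gamma(a, b) is b/(a+1) = 20.98/7.9 ≈ 2.6557.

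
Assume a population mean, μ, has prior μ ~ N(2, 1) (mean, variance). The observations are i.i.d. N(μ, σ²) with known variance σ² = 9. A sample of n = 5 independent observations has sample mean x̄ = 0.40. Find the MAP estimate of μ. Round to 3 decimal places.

n = 5, x̄ = 0.40.
For a Normal prior and Normal likelihood with known variance, the posterior is Normal; its mode equals its mean, the precision-weighted average.
Prior precision 1/σ₀² = 1/1 = 1; data precision n/σ² = 5/9.
μ̂ = (1·2 + (5/9)·0.4) / (1 + 5/9) = (20/9)/(14/9) = 10/7 ≈ 1.429.

μ̂_MAP = 1.429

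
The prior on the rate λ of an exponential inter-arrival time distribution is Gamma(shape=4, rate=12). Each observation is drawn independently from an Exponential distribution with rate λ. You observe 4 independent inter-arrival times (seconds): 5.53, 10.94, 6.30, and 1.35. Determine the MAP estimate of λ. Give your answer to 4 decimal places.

The Exponential(rate=λ) likelihood is ∝ λ^n e^(−λΣtᵢ). Here n = 4 and Σtᵢ = 5.53 + 10.94 + 6.30 + 1.35 = 24.12.
Posterior ∝ λ^3e^(−12λ) · λ^4e^(−24.12λ) = λ^7e^(−36.12λ), i.e. Gamma(8, 36.12).
Mode = (a−1)/b = 7/36.12 ≈ 0.1938.

λ̂_MAP = 0.1938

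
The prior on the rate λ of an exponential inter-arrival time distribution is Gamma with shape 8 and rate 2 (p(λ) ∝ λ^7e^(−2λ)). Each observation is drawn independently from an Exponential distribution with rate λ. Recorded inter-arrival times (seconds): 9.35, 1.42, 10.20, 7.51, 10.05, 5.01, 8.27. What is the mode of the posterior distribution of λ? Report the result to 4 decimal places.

λ̂_MAP = 0.2602

The Exponential(rate=λ) likelihood is ∝ λ^n e^(−λΣtᵢ). Here n = 7 and Σtᵢ = 9.35 + 1.42 + 10.20 + 7.51 + 10.05 + 5.01 + 8.27 = 51.81.
Posterior ∝ λ^7e^(−2λ) · λ^7e^(−51.81λ) = λ^14e^(−53.81λ), i.e. Gamma(15, 53.81).
Mode = (a−1)/b = 14/53.81 ≈ 0.2602.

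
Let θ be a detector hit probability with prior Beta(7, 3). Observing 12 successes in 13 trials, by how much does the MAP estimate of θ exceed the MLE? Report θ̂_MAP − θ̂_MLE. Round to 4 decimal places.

MAP − MLE = -0.0659

Posterior is Beta(19, 4); MAP = (19−1)/(23−2) = 18/21 ≈ 0.85714.
MLE ignores the prior: θ̂_MLE = k/n = 12/13 ≈ 0.92308.
Difference = 18/21 − 12/13 = -6/91 ≈ -0.0659.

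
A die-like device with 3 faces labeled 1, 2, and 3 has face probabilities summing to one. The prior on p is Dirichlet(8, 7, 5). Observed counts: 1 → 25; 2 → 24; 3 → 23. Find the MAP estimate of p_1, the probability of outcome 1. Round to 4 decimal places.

MAP estimate: 0.3596

The posterior is Dirichlet(αᵢ + nᵢ) = Dirichlet(33, 31, 28).
For a Dirichlet(a₁,…,a_K) with all aᵢ > 1, the mode has j-th component (aⱼ − 1)/(Σaᵢ − K).
Here Σaᵢ = 92 and K = 3, so p_1 = (33 − 1)/(92 − 3) = 32/89 ≈ 0.3596.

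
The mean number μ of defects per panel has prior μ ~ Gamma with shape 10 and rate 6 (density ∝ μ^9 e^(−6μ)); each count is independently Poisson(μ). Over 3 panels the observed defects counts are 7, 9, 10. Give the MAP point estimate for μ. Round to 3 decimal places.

μ̂_MAP = 3.889

Σxᵢ = 7+9+10 = 26, with n = 3.
Posterior ∝ μ^9e^(−6μ) · μ^26e^(−3μ) = μ^35e^(−9μ), i.e. Gamma(shape=36, rate=9).
The mode of a Gamma(a, b) with a ≥ 1 (shape–rate) is (a−1)/b = 35/9 ≈ 3.889.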